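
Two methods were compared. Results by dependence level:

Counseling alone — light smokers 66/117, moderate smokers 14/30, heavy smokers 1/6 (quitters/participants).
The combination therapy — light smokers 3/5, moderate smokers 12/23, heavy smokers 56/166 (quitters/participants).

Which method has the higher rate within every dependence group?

Light smokers: counseling alone 66/117 = 56.4%, the combination therapy 3/5 = 60.0% → the combination therapy
Moderate smokers: counseling alone 14/30 = 46.7%, the combination therapy 12/23 = 52.2% → the combination therapy
Heavy smokers: counseling alone 1/6 = 16.7%, the combination therapy 56/166 = 33.7% → the combination therapy
The combination therapy has the higher rate in all 3 groups.

the combination therapy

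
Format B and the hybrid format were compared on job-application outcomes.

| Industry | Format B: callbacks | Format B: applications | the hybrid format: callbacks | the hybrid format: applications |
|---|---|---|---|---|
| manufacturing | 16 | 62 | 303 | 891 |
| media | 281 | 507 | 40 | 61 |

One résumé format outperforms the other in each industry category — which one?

Manufacturing: Format B 16/62 = 25.8%, the hybrid format 303/891 = 34.0% → the hybrid format
Media: Format B 281/507 = 55.4%, the hybrid format 40/61 = 65.6% → the hybrid format
The hybrid format has the higher rate in both groups.

the hybrid format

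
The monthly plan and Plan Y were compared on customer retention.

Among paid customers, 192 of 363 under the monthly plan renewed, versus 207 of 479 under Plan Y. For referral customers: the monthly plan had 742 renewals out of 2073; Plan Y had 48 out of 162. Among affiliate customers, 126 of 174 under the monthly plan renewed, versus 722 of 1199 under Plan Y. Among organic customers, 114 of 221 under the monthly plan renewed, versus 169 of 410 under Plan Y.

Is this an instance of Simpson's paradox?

Paid: the monthly plan 192/363 = 52.9%, Plan Y 207/479 = 43.2% → the monthly plan
Referral: the monthly plan 742/2073 = 35.8%, Plan Y 48/162 = 29.6% → the monthly plan
Affiliate: the monthly plan 126/174 = 72.4%, Plan Y 722/1199 = 60.2% → the monthly plan
Organic: the monthly plan 114/221 = 51.6%, Plan Y 169/410 = 41.2% → the monthly plan
Overall: the monthly plan 1174/2831 = 41.5%, Plan Y 1146/2250 = 50.9% → Plan Y
The monthly plan wins each signup group but Plan Y wins overall — the comparison reverses. The monthly plan's customers skew toward referral, which has a lower base rate.

Yes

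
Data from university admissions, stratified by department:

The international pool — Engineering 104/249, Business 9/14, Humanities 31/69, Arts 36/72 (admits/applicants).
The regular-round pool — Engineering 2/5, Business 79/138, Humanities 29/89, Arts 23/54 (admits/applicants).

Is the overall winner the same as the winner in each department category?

Engineering: the international pool 104/249 = 41.8%, the regular-round pool 2/5 = 40.0% → the international pool
Business: the international pool 9/14 = 64.3%, the regular-round pool 79/138 = 57.2% → the international pool
Humanities: the international pool 31/69 = 44.9%, the regular-round pool 29/89 = 32.6% → the international pool
Arts: the international pool 36/72 = 50.0%, the regular-round pool 23/54 = 42.6% → the international pool
Overall: the international pool 180/404 = 44.6%, the regular-round pool 133/286 = 46.5% → the regular-round pool
The international pool wins each department group but the regular-round pool wins overall — the comparison reverses. The international pool's applicants skew toward Engineering, which has a lower base rate.

No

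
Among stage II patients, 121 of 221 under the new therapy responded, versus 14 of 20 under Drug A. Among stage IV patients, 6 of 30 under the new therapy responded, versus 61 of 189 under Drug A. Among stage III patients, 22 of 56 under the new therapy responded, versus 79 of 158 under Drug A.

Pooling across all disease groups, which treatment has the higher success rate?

the new therapy

Stage II: the new therapy 121/221 = 54.8%, Drug A 14/20 = 70.0% → Drug A
Stage IV: the new therapy 6/30 = 20.0%, Drug A 61/189 = 32.3% → Drug A
Stage III: the new therapy 22/56 = 39.3%, Drug A 79/158 = 50.0% → Drug A
Overall: the new therapy 149/307 = 48.5%, Drug A 154/367 = 42.0% → the new therapy
(Drug A wins every disease group but the new therapy wins overall — Drug A's patients skew toward the low-rate stage IV group.)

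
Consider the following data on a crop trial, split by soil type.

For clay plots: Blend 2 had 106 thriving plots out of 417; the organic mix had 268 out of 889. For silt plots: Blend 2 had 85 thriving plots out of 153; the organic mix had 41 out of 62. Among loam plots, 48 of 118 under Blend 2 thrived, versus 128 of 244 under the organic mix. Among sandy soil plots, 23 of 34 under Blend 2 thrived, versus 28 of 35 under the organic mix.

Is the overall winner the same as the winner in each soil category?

Yes

Clay: Blend 2 106/417 = 25.4%, the organic mix 268/889 = 30.1% → the organic mix
Silt: Blend 2 85/153 = 55.6%, the organic mix 41/62 = 66.1% → the organic mix
Loam: Blend 2 48/118 = 40.7%, the organic mix 128/244 = 52.5% → the organic mix
Sandy soil: Blend 2 23/34 = 67.6%, the organic mix 28/35 = 80.0% → the organic mix
Overall: Blend 2 262/722 = 36.3%, the organic mix 465/1230 = 37.8% → the organic mix
The organic mix wins overall and in every soil group — no reversal.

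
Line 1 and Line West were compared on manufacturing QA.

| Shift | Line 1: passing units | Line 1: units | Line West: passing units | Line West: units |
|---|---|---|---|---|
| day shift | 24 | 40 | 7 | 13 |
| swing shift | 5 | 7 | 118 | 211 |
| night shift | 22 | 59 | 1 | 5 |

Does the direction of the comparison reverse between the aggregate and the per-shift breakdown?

Day shift: Line 1 24/40 = 60.0%, Line West 7/13 = 53.8% → Line 1
Swing shift: Line 1 5/7 = 71.4%, Line West 118/211 = 55.9% → Line 1
Night shift: Line 1 22/59 = 37.3%, Line West 1/5 = 20.0% → Line 1
Overall: Line 1 51/106 = 48.1%, Line West 126/229 = 55.0% → Line West
Line 1 wins each shift group but Line West wins overall — the comparison reverses. Line 1's units skew toward night shift, which has a lower base rate.

Yes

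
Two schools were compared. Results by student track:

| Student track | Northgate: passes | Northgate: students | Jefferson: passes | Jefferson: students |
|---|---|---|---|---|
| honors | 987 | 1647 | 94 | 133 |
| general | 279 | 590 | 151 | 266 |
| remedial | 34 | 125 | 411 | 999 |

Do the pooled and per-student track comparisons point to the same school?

Honors: Northgate 987/1647 = 59.9%, Jefferson 94/133 = 70.7% → Jefferson
General: Northgate 279/590 = 47.3%, Jefferson 151/266 = 56.8% → Jefferson
Remedial: Northgate 34/125 = 27.2%, Jefferson 411/999 = 41.1% → Jefferson
Overall: Northgate 1300/2362 = 55.0%, Jefferson 656/1398 = 46.9% → Northgate
Jefferson wins each student group but Northgate wins overall — the comparison reverses. Jefferson's students skew toward remedial, which has a lower base rate.

No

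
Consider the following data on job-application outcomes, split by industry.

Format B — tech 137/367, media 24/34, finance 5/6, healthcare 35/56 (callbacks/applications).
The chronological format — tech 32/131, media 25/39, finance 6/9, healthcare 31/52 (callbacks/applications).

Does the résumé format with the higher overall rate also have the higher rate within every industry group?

Tech: Format B 137/367 = 37.3%, the chronological format 32/131 = 24.4% → Format B
Media: Format B 24/34 = 70.6%, the chronological format 25/39 = 64.1% → Format B
Finance: Format B 5/6 = 83.3%, the chronological format 6/9 = 66.7% → Format B
Healthcare: Format B 35/56 = 62.5%, the chronological format 31/52 = 59.6% → Format B
Overall: Format B 201/463 = 43.4%, the chronological format 94/231 = 40.7% → Format B
Format B wins overall and in every industry group — no reversal.

Yes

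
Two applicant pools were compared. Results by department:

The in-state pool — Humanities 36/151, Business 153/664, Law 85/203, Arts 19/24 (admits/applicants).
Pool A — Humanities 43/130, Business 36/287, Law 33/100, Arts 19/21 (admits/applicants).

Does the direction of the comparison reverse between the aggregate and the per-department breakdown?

No

Humanities: the in-state pool 36/151 = 23.8%, Pool A 43/130 = 33.1% → Pool A
Business: the in-state pool 153/664 = 23.0%, Pool A 36/287 = 12.5% → the in-state pool
Law: the in-state pool 85/203 = 41.9%, Pool A 33/100 = 33.0% → the in-state pool
Arts: the in-state pool 19/24 = 79.2%, Pool A 19/21 = 90.5% → Pool A
Overall: the in-state pool 293/1042 = 28.1%, Pool A 131/538 = 24.3% → the in-state pool
Neither sweeps: the in-state pool wins 2 of 4 groups, Pool A wins 2. The in-state pool wins overall but not every group — no Simpson reversal.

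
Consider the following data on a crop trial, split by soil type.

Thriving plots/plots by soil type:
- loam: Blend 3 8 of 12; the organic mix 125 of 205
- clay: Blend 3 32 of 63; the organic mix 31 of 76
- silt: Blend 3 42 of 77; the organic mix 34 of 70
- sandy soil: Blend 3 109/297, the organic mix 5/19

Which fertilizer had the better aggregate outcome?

Loam: Blend 3 8/12 = 66.7%, the organic mix 125/205 = 61.0% → Blend 3
Clay: Blend 3 32/63 = 50.8%, the organic mix 31/76 = 40.8% → Blend 3
Silt: Blend 3 42/77 = 54.5%, the organic mix 34/70 = 48.6% → Blend 3
Sandy soil: Blend 3 109/297 = 36.7%, the organic mix 5/19 = 26.3% → Blend 3
Overall: Blend 3 191/449 = 42.5%, the organic mix 195/370 = 52.7% → the organic mix
(Blend 3 wins every soil group but the organic mix wins overall — Blend 3's plots skew toward the low-rate sandy soil group.)

the organic mix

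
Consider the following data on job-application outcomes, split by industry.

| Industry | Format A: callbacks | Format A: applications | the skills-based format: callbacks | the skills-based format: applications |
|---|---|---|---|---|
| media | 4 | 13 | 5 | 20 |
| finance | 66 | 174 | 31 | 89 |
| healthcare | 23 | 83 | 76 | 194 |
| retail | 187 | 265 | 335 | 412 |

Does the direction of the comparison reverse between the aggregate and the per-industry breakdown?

Media: Format A 4/13 = 30.8%, the skills-based format 5/20 = 25.0% → Format A
Finance: Format A 66/174 = 37.9%, the skills-based format 31/89 = 34.8% → Format A
Healthcare: Format A 23/83 = 27.7%, the skills-based format 76/194 = 39.2% → the skills-based format
Retail: Format A 187/265 = 70.6%, the skills-based format 335/412 = 81.3% → the skills-based format
Overall: Format A 280/535 = 52.3%, the skills-based format 447/715 = 62.5% → the skills-based format
Neither sweeps: Format A wins 2 of 4 groups, the skills-based format wins 2. The skills-based format wins overall but not every group — no Simpson reversal.

No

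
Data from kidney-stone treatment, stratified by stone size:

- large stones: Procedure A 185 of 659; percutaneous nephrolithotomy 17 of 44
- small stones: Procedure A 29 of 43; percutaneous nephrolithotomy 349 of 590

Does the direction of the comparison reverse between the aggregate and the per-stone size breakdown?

Large stones: Procedure A 185/659 = 28.1%, percutaneous nephrolithotomy 17/44 = 38.6% → percutaneous nephrolithotomy
Small stones: Procedure A 29/43 = 67.4%, percutaneous nephrolithotomy 349/590 = 59.2% → Procedure A
Overall: Procedure A 214/702 = 30.5%, percutaneous nephrolithotomy 366/634 = 57.7% → percutaneous nephrolithotomy
Neither sweeps: Procedure A wins 1 of 2 groups, percutaneous nephrolithotomy wins 1. Percutaneous nephrolithotomy wins overall but not every group — no Simpson reversal.

No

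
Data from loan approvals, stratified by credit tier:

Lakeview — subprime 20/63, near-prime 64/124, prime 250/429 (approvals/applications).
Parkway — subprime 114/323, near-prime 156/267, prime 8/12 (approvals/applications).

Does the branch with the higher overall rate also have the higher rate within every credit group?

Subprime: Lakeview 20/63 = 31.7%, Parkway 114/323 = 35.3% → Parkway
Near-prime: Lakeview 64/124 = 51.6%, Parkway 156/267 = 58.4% → Parkway
Prime: Lakeview 250/429 = 58.3%, Parkway 8/12 = 66.7% → Parkway
Overall: Lakeview 334/616 = 54.2%, Parkway 278/602 = 46.2% → Lakeview
Parkway wins each credit group but Lakeview wins overall — the comparison reverses. Parkway's applications skew toward subprime, which has a lower base rate.

No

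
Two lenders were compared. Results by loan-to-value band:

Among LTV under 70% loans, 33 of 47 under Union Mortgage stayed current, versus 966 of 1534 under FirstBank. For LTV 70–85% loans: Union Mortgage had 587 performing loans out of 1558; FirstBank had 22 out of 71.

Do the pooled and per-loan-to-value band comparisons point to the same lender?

No

LTV under 70%: Union Mortgage 33/47 = 70.2%, FirstBank 966/1534 = 63.0% → Union Mortgage
LTV 70–85%: Union Mortgage 587/1558 = 37.7%, FirstBank 22/71 = 31.0% → Union Mortgage
Overall: Union Mortgage 620/1605 = 38.6%, FirstBank 988/1605 = 61.6% → FirstBank
Union Mortgage wins each loan-to-value group but FirstBank wins overall — the comparison reverses. Union Mortgage's loans skew toward LTV 70–85%, which has a lower base rate.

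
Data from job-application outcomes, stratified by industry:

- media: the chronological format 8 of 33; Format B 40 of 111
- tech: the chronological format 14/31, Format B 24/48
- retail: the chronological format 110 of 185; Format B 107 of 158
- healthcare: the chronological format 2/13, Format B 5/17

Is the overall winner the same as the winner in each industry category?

Media: the chronological format 8/33 = 24.2%, Format B 40/111 = 36.0% → Format B
Tech: the chronological format 14/31 = 45.2%, Format B 24/48 = 50.0% → Format B
Retail: the chronological format 110/185 = 59.5%, Format B 107/158 = 67.7% → Format B
Healthcare: the chronological format 2/13 = 15.4%, Format B 5/17 = 29.4% → Format B
Overall: the chronological format 134/262 = 51.1%, Format B 176/334 = 52.7% → Format B
Format B wins overall and in every industry group — no reversal.

Yes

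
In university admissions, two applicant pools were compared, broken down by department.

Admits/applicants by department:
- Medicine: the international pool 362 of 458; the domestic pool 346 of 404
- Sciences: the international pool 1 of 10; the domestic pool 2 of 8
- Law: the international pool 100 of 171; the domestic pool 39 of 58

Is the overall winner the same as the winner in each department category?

Yes

Medicine: the international pool 362/458 = 79.0%, the domestic pool 346/404 = 85.6% → the domestic pool
Sciences: the international pool 1/10 = 10.0%, the domestic pool 2/8 = 25.0% → the domestic pool
Law: the international pool 100/171 = 58.5%, the domestic pool 39/58 = 67.2% → the domestic pool
Overall: the international pool 463/639 = 72.5%, the domestic pool 387/470 = 82.3% → the domestic pool
The domestic pool wins overall and in every department group — no reversal.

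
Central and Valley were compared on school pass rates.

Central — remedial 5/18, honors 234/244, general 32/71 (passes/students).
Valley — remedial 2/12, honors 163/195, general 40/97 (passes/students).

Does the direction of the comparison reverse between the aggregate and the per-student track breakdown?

No

Remedial: Central 5/18 = 27.8%, Valley 2/12 = 16.7% → Central
Honors: Central 234/244 = 95.9%, Valley 163/195 = 83.6% → Central
General: Central 32/71 = 45.1%, Valley 40/97 = 41.2% → Central
Overall: Central 271/333 = 81.4%, Valley 205/304 = 67.4% → Central
Central wins overall and in every student group — no reversal.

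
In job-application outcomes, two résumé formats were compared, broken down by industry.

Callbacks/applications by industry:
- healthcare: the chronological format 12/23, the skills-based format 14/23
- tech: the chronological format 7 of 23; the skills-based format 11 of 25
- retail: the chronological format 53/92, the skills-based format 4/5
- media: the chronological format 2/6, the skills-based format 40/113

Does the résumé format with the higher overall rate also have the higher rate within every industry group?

Healthcare: the chronological format 12/23 = 52.2%, the skills-based format 14/23 = 60.9% → the skills-based format
Tech: the chronological format 7/23 = 30.4%, the skills-based format 11/25 = 44.0% → the skills-based format
Retail: the chronological format 53/92 = 57.6%, the skills-based format 4/5 = 80.0% → the skills-based format
Media: the chronological format 2/6 = 33.3%, the skills-based format 40/113 = 35.4% → the skills-based format
Overall: the chronological format 74/144 = 51.4%, the skills-based format 69/166 = 41.6% → the chronological format
The skills-based format wins each industry group but the chronological format wins overall — the comparison reverses. The skills-based format's applications skew toward media, which has a lower base rate.

No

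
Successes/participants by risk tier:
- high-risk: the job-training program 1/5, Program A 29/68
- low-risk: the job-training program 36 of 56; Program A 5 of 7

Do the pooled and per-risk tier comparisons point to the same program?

No

High-risk: the job-training program 1/5 = 20.0%, Program A 29/68 = 42.6% → Program A
Low-risk: the job-training program 36/56 = 64.3%, Program A 5/7 = 71.4% → Program A
Overall: the job-training program 37/61 = 60.7%, Program A 34/75 = 45.3% → the job-training program
Program A wins each risk group but the job-training program wins overall — the comparison reverses. Program A's participants skew toward high-risk, which has a lower base rate.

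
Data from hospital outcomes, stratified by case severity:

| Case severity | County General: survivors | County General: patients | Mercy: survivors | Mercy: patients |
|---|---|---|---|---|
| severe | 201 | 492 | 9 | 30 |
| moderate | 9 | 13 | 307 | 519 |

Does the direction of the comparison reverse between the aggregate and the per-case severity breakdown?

Severe: County General 201/492 = 40.9%, Mercy 9/30 = 30.0% → County General
Moderate: County General 9/13 = 69.2%, Mercy 307/519 = 59.2% → County General
Overall: County General 210/505 = 41.6%, Mercy 316/549 = 57.6% → Mercy
County General wins each case group but Mercy wins overall — the comparison reverses. County General's patients skew toward severe, which has a lower base rate.

Yes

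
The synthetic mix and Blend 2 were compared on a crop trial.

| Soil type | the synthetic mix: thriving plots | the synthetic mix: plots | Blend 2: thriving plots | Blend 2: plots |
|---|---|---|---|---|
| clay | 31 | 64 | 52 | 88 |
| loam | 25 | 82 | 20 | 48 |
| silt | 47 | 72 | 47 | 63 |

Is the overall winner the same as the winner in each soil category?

Clay: the synthetic mix 31/64 = 48.4%, Blend 2 52/88 = 59.1% → Blend 2
Loam: the synthetic mix 25/82 = 30.5%, Blend 2 20/48 = 41.7% → Blend 2
Silt: the synthetic mix 47/72 = 65.3%, Blend 2 47/63 = 74.6% → Blend 2
Overall: the synthetic mix 103/218 = 47.2%, Blend 2 119/199 = 59.8% → Blend 2
Blend 2 wins overall and in every soil group — no reversal.

Yes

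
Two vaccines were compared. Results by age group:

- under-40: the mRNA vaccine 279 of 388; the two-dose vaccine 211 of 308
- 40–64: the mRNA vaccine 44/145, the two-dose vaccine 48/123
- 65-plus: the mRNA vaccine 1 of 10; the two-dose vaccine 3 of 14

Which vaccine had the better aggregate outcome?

Under-40: the mRNA vaccine 279/388 = 71.9%, the two-dose vaccine 211/308 = 68.5% → the mRNA vaccine
40–64: the mRNA vaccine 44/145 = 30.3%, the two-dose vaccine 48/123 = 39.0% → the two-dose vaccine
65-plus: the mRNA vaccine 1/10 = 10.0%, the two-dose vaccine 3/14 = 21.4% → the two-dose vaccine
Overall: the mRNA vaccine 324/543 = 59.7%, the two-dose vaccine 262/445 = 58.9% → the mRNA vaccine
(Neither sweeps every age group, but the mRNA vaccine has the higher pooled rate.)

the mRNA vaccine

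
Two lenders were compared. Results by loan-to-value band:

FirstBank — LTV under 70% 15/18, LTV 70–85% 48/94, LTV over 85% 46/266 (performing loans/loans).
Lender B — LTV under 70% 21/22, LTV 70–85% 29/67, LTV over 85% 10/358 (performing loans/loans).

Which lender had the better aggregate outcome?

FirstBank

LTV under 70%: FirstBank 15/18 = 83.3%, Lender B 21/22 = 95.5% → Lender B
LTV 70–85%: FirstBank 48/94 = 51.1%, Lender B 29/67 = 43.3% → FirstBank
LTV over 85%: FirstBank 46/266 = 17.3%, Lender B 10/358 = 2.8% → FirstBank
Overall: FirstBank 109/378 = 28.8%, Lender B 60/447 = 13.4% → FirstBank
(Neither sweeps every loan-to-value group, but FirstBank has the higher pooled rate.)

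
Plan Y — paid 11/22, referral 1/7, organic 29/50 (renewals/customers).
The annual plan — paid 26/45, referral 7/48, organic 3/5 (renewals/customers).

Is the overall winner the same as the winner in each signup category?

No

Paid: Plan Y 11/22 = 50.0%, the annual plan 26/45 = 57.8% → the annual plan
Referral: Plan Y 1/7 = 14.3%, the annual plan 7/48 = 14.6% → the annual plan
Organic: Plan Y 29/50 = 58.0%, the annual plan 3/5 = 60.0% → the annual plan
Overall: Plan Y 41/79 = 51.9%, the annual plan 36/98 = 36.7% → Plan Y
The annual plan wins each signup group but Plan Y wins overall — the comparison reverses. The annual plan's customers skew toward referral, which has a lower base rate.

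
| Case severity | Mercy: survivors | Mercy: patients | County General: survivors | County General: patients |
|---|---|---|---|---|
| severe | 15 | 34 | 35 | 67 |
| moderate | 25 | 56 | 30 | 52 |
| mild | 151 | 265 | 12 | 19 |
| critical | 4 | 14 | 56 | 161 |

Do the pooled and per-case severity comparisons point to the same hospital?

No

Severe: Mercy 15/34 = 44.1%, County General 35/67 = 52.2% → County General
Moderate: Mercy 25/56 = 44.6%, County General 30/52 = 57.7% → County General
Mild: Mercy 151/265 = 57.0%, County General 12/19 = 63.2% → County General
Critical: Mercy 4/14 = 28.6%, County General 56/161 = 34.8% → County General
Overall: Mercy 195/369 = 52.8%, County General 133/299 = 44.5% → Mercy
County General wins each case group but Mercy wins overall — the comparison reverses. County General's patients skew toward critical, which has a lower base rate.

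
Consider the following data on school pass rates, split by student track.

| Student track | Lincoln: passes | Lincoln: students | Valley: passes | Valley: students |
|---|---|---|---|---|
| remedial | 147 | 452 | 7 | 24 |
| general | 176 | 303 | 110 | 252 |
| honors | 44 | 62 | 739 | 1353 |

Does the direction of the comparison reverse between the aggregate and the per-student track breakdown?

Remedial: Lincoln 147/452 = 32.5%, Valley 7/24 = 29.2% → Lincoln
General: Lincoln 176/303 = 58.1%, Valley 110/252 = 43.7% → Lincoln
Honors: Lincoln 44/62 = 71.0%, Valley 739/1353 = 54.6% → Lincoln
Overall: Lincoln 367/817 = 44.9%, Valley 856/1629 = 52.5% → Valley
Lincoln wins each student group but Valley wins overall — the comparison reverses. Lincoln's students skew toward remedial, which has a lower base rate.

Yes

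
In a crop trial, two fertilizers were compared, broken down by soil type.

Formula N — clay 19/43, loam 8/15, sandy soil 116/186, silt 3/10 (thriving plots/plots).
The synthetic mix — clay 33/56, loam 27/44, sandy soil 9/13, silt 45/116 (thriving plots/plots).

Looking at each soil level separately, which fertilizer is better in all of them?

the synthetic mix

Clay: Formula N 19/43 = 44.2%, the synthetic mix 33/56 = 58.9% → the synthetic mix
Loam: Formula N 8/15 = 53.3%, the synthetic mix 27/44 = 61.4% → the synthetic mix
Sandy soil: Formula N 116/186 = 62.4%, the synthetic mix 9/13 = 69.2% → the synthetic mix
Silt: Formula N 3/10 = 30.0%, the synthetic mix 45/116 = 38.8% → the synthetic mix
The synthetic mix has the higher rate in all 4 groups.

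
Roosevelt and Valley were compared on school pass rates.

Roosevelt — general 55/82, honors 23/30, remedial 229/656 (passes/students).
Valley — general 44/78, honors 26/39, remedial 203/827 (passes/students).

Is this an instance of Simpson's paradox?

General: Roosevelt 55/82 = 67.1%, Valley 44/78 = 56.4% → Roosevelt
Honors: Roosevelt 23/30 = 76.7%, Valley 26/39 = 66.7% → Roosevelt
Remedial: Roosevelt 229/656 = 34.9%, Valley 203/827 = 24.5% → Roosevelt
Overall: Roosevelt 307/768 = 40.0%, Valley 273/944 = 28.9% → Roosevelt
Roosevelt wins overall and in every student group — no reversal.

No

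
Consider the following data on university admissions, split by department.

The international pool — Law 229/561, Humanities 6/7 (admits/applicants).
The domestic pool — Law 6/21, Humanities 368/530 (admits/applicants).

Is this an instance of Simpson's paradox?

Law: the international pool 229/561 = 40.8%, the domestic pool 6/21 = 28.6% → the international pool
Humanities: the international pool 6/7 = 85.7%, the domestic pool 368/530 = 69.4% → the international pool
Overall: the international pool 235/568 = 41.4%, the domestic pool 374/551 = 67.9% → the domestic pool
The international pool wins each department group but the domestic pool wins overall — the comparison reverses. The international pool's applicants skew toward Law, which has a lower base rate.

Yes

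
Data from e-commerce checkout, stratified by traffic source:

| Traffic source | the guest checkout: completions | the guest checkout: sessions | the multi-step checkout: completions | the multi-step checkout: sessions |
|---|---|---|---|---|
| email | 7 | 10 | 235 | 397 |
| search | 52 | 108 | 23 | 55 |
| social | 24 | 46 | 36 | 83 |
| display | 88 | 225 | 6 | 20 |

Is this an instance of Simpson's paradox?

Yes

Email: the guest checkout 7/10 = 70.0%, the multi-step checkout 235/397 = 59.2% → the guest checkout
Search: the guest checkout 52/108 = 48.1%, the multi-step checkout 23/55 = 41.8% → the guest checkout
Social: the guest checkout 24/46 = 52.2%, the multi-step checkout 36/83 = 43.4% → the guest checkout
Display: the guest checkout 88/225 = 39.1%, the multi-step checkout 6/20 = 30.0% → the guest checkout
Overall: the guest checkout 171/389 = 44.0%, the multi-step checkout 300/555 = 54.1% → the multi-step checkout
The guest checkout wins each traffic group but the multi-step checkout wins overall — the comparison reverses. The guest checkout's sessions skew toward display, which has a lower base rate.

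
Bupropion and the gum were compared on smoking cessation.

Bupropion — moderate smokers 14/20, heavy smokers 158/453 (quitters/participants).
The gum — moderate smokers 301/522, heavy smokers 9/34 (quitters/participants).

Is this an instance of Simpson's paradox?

Yes

Moderate smokers: bupropion 14/20 = 70.0%, the gum 301/522 = 57.7% → bupropion
Heavy smokers: bupropion 158/453 = 34.9%, the gum 9/34 = 26.5% → bupropion
Overall: bupropion 172/473 = 36.4%, the gum 310/556 = 55.8% → the gum
Bupropion wins each dependence group but the gum wins overall — the comparison reverses. Bupropion's participants skew toward heavy smokers, which has a lower base rate.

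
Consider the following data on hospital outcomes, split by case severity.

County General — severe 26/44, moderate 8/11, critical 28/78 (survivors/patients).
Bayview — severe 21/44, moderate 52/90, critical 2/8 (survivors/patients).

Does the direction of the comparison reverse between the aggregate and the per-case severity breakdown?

Severe: County General 26/44 = 59.1%, Bayview 21/44 = 47.7% → County General
Moderate: County General 8/11 = 72.7%, Bayview 52/90 = 57.8% → County General
Critical: County General 28/78 = 35.9%, Bayview 2/8 = 25.0% → County General
Overall: County General 62/133 = 46.6%, Bayview 75/142 = 52.8% → Bayview
County General wins each case group but Bayview wins overall — the comparison reverses. County General's patients skew toward critical, which has a lower base rate.

Yes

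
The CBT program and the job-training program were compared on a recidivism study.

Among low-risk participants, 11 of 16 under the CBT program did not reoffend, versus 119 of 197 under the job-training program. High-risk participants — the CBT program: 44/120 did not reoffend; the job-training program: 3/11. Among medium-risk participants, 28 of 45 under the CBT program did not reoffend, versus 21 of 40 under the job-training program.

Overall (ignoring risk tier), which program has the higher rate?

the job-training program

Low-risk: the CBT program 11/16 = 68.8%, the job-training program 119/197 = 60.4% → the CBT program
High-risk: the CBT program 44/120 = 36.7%, the job-training program 3/11 = 27.3% → the CBT program
Medium-risk: the CBT program 28/45 = 62.2%, the job-training program 21/40 = 52.5% → the CBT program
Overall: the CBT program 83/181 = 45.9%, the job-training program 143/248 = 57.7% → the job-training program
(The CBT program wins every risk group but the job-training program wins overall — the CBT program's participants skew toward the low-rate high-risk group.)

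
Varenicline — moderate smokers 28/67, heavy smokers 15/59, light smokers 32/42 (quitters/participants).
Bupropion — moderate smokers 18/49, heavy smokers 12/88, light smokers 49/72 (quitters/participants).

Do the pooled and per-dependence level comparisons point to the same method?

Yes

Moderate smokers: varenicline 28/67 = 41.8%, bupropion 18/49 = 36.7% → varenicline
Heavy smokers: varenicline 15/59 = 25.4%, bupropion 12/88 = 13.6% → varenicline
Light smokers: varenicline 32/42 = 76.2%, bupropion 49/72 = 68.1% → varenicline
Overall: varenicline 75/168 = 44.6%, bupropion 79/209 = 37.8% → varenicline
Varenicline wins overall and in every dependence group — no reversal.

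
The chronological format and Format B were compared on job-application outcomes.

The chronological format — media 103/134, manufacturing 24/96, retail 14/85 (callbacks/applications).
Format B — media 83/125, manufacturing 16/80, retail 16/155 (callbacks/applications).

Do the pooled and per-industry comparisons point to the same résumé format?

Yes

Media: the chronological format 103/134 = 76.9%, Format B 83/125 = 66.4% → the chronological format
Manufacturing: the chronological format 24/96 = 25.0%, Format B 16/80 = 20.0% → the chronological format
Retail: the chronological format 14/85 = 16.5%, Format B 16/155 = 10.3% → the chronological format
Overall: the chronological format 141/315 = 44.8%, Format B 115/360 = 31.9% → the chronological format
The chronological format wins overall and in every industry group — no reversal.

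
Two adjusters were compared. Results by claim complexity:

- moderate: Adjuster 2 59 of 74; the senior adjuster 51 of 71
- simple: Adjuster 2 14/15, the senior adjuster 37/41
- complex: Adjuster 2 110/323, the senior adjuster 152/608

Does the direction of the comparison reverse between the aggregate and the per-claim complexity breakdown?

No

Moderate: Adjuster 2 59/74 = 79.7%, the senior adjuster 51/71 = 71.8% → Adjuster 2
Simple: Adjuster 2 14/15 = 93.3%, the senior adjuster 37/41 = 90.2% → Adjuster 2
Complex: Adjuster 2 110/323 = 34.1%, the senior adjuster 152/608 = 25.0% → Adjuster 2
Overall: Adjuster 2 183/412 = 44.4%, the senior adjuster 240/720 = 33.3% → Adjuster 2
Adjuster 2 wins overall and in every claim group — no reversal.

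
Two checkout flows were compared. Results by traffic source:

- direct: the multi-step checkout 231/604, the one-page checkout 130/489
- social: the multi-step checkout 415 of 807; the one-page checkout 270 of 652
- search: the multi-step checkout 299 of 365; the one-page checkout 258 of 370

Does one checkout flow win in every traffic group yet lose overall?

Direct: the multi-step checkout 231/604 = 38.2%, the one-page checkout 130/489 = 26.6% → the multi-step checkout
Social: the multi-step checkout 415/807 = 51.4%, the one-page checkout 270/652 = 41.4% → the multi-step checkout
Search: the multi-step checkout 299/365 = 81.9%, the one-page checkout 258/370 = 69.7% → the multi-step checkout
Overall: the multi-step checkout 945/1776 = 53.2%, the one-page checkout 658/1511 = 43.5% → the multi-step checkout
The multi-step checkout wins overall and in every traffic group — no reversal.

No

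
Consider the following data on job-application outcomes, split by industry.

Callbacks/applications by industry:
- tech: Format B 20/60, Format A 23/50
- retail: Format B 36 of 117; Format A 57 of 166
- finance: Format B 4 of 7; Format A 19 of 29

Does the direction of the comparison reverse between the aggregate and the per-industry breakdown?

Tech: Format B 20/60 = 33.3%, Format A 23/50 = 46.0% → Format A
Retail: Format B 36/117 = 30.8%, Format A 57/166 = 34.3% → Format A
Finance: Format B 4/7 = 57.1%, Format A 19/29 = 65.5% → Format A
Overall: Format B 60/184 = 32.6%, Format A 99/245 = 40.4% → Format A
Format A wins overall and in every industry group — no reversal.

No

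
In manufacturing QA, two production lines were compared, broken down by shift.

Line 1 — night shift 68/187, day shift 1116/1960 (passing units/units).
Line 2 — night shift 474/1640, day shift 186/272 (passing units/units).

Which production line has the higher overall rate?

Night shift: Line 1 68/187 = 36.4%, Line 2 474/1640 = 28.9% → Line 1
Day shift: Line 1 1116/1960 = 56.9%, Line 2 186/272 = 68.4% → Line 2
Overall: Line 1 1184/2147 = 55.1%, Line 2 660/1912 = 34.5% → Line 1
(Neither sweeps every shift group, but Line 1 has the higher pooled rate.)

Line 1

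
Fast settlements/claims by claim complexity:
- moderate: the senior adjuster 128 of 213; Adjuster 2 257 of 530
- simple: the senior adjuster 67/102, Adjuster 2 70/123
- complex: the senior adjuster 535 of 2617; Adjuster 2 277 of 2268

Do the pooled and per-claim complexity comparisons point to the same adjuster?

Moderate: the senior adjuster 128/213 = 60.1%, Adjuster 2 257/530 = 48.5% → the senior adjuster
Simple: the senior adjuster 67/102 = 65.7%, Adjuster 2 70/123 = 56.9% → the senior adjuster
Complex: the senior adjuster 535/2617 = 20.4%, Adjuster 2 277/2268 = 12.2% → the senior adjuster
Overall: the senior adjuster 730/2932 = 24.9%, Adjuster 2 604/2921 = 20.7% → the senior adjuster
The senior adjuster wins overall and in every claim group — no reversal.

Yes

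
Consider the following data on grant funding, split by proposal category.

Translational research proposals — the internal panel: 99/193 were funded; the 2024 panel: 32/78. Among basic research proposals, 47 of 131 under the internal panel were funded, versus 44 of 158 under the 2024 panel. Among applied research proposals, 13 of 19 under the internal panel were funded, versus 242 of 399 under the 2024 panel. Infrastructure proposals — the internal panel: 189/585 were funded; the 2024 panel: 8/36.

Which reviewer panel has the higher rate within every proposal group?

Translational research: the internal panel 99/193 = 51.3%, the 2024 panel 32/78 = 41.0% → the internal panel
Basic research: the internal panel 47/131 = 35.9%, the 2024 panel 44/158 = 27.8% → the internal panel
Applied research: the internal panel 13/19 = 68.4%, the 2024 panel 242/399 = 60.7% → the internal panel
Infrastructure: the internal panel 189/585 = 32.3%, the 2024 panel 8/36 = 22.2% → the internal panel
The internal panel has the higher rate in all 4 groups.

the internal panel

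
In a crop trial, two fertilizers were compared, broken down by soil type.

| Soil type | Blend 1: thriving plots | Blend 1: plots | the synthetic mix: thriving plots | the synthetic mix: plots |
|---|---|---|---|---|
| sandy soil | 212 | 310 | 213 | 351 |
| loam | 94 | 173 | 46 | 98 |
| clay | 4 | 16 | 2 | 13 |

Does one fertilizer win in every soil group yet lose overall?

Sandy soil: Blend 1 212/310 = 68.4%, the synthetic mix 213/351 = 60.7% → Blend 1
Loam: Blend 1 94/173 = 54.3%, the synthetic mix 46/98 = 46.9% → Blend 1
Clay: Blend 1 4/16 = 25.0%, the synthetic mix 2/13 = 15.4% → Blend 1
Overall: Blend 1 310/499 = 62.1%, the synthetic mix 261/462 = 56.5% → Blend 1
Blend 1 wins overall and in every soil group — no reversal.

No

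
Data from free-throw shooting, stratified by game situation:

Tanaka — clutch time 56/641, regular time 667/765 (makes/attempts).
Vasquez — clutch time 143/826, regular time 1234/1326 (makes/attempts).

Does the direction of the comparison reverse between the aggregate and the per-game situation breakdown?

No

Clutch time: Tanaka 56/641 = 8.7%, Vasquez 143/826 = 17.3% → Vasquez
Regular time: Tanaka 667/765 = 87.2%, Vasquez 1234/1326 = 93.1% → Vasquez
Overall: Tanaka 723/1406 = 51.4%, Vasquez 1377/2152 = 64.0% → Vasquez
Vasquez wins overall and in every game group — no reversal.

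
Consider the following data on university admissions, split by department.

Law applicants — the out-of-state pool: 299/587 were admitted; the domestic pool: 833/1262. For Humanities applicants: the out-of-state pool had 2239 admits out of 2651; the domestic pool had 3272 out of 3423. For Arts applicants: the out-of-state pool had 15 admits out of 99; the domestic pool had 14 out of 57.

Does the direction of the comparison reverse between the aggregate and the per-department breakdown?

Law: the out-of-state pool 299/587 = 50.9%, the domestic pool 833/1262 = 66.0% → the domestic pool
Humanities: the out-of-state pool 2239/2651 = 84.5%, the domestic pool 3272/3423 = 95.6% → the domestic pool
Arts: the out-of-state pool 15/99 = 15.2%, the domestic pool 14/57 = 24.6% → the domestic pool
Overall: the out-of-state pool 2553/3337 = 76.5%, the domestic pool 4119/4742 = 86.9% → the domestic pool
The domestic pool wins overall and in every department group — no reversal.

No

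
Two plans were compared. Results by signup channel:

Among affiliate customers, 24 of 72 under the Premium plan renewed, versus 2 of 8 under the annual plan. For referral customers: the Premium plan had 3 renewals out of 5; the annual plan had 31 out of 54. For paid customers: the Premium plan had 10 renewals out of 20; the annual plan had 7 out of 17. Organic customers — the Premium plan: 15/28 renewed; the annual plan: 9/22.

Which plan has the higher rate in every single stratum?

Affiliate: the Premium plan 24/72 = 33.3%, the annual plan 2/8 = 25.0% → the Premium plan
Referral: the Premium plan 3/5 = 60.0%, the annual plan 31/54 = 57.4% → the Premium plan
Paid: the Premium plan 10/20 = 50.0%, the annual plan 7/17 = 41.2% → the Premium plan
Organic: the Premium plan 15/28 = 53.6%, the annual plan 9/22 = 40.9% → the Premium plan
The Premium plan has the higher rate in all 4 groups.

the Premium plan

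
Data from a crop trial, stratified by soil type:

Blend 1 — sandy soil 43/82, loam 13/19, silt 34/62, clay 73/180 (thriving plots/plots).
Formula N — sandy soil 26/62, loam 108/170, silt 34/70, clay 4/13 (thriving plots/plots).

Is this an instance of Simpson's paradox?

Sandy soil: Blend 1 43/82 = 52.4%, Formula N 26/62 = 41.9% → Blend 1
Loam: Blend 1 13/19 = 68.4%, Formula N 108/170 = 63.5% → Blend 1
Silt: Blend 1 34/62 = 54.8%, Formula N 34/70 = 48.6% → Blend 1
Clay: Blend 1 73/180 = 40.6%, Formula N 4/13 = 30.8% → Blend 1
Overall: Blend 1 163/343 = 47.5%, Formula N 172/315 = 54.6% → Formula N
Blend 1 wins each soil group but Formula N wins overall — the comparison reverses. Blend 1's plots skew toward clay, which has a lower base rate.

Yes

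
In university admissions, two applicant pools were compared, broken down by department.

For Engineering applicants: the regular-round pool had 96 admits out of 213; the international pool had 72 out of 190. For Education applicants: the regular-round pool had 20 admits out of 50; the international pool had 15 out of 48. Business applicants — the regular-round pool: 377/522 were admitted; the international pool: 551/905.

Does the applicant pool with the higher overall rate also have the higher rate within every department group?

Engineering: the regular-round pool 96/213 = 45.1%, the international pool 72/190 = 37.9% → the regular-round pool
Education: the regular-round pool 20/50 = 40.0%, the international pool 15/48 = 31.2% → the regular-round pool
Business: the regular-round pool 377/522 = 72.2%, the international pool 551/905 = 60.9% → the regular-round pool
Overall: the regular-round pool 493/785 = 62.8%, the international pool 638/1143 = 55.8% → the regular-round pool
The regular-round pool wins overall and in every department group — no reversal.

Yes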